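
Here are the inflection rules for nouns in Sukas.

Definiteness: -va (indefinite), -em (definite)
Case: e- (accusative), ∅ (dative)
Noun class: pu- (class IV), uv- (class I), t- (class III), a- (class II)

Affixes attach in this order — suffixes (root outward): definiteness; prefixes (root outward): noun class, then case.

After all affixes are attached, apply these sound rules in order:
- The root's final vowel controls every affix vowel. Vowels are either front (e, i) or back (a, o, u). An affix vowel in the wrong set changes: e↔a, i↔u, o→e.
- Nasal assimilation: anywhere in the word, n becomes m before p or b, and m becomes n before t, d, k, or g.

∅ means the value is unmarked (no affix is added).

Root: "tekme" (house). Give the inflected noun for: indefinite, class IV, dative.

pitekmeve

Attach noun class class IV pu- → putekme.
case = dative: zero marking, form stays putekme.
Attach definiteness indefinite -va → putekmeva.
Apply vowel harmony: putekmeva → pitekmeve.
Nasal assimilation: no change.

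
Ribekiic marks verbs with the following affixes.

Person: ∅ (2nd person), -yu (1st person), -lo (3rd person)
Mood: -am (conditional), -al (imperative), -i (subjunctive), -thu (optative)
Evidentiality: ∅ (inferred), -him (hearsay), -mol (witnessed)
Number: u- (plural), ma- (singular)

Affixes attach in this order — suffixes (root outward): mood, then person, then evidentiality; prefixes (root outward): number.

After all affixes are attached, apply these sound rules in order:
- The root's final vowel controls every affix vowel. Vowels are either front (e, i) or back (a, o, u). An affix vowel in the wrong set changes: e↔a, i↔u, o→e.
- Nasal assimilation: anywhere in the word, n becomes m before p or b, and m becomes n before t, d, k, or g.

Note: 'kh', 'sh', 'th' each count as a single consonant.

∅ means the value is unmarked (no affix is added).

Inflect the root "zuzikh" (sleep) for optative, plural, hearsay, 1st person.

izuzikhthiyihim

Attach number plural u- → uzuzikh.
Attach mood optative -thu → uzuzikhthu.
Attach person 1st person -yu → uzuzikhthuyu.
Attach evidentiality hearsay -him → uzuzikhthuyuhim.
Apply vowel harmony: uzuzikhthuyuhim → izuzikhthiyihim.
Nasal assimilation: no change.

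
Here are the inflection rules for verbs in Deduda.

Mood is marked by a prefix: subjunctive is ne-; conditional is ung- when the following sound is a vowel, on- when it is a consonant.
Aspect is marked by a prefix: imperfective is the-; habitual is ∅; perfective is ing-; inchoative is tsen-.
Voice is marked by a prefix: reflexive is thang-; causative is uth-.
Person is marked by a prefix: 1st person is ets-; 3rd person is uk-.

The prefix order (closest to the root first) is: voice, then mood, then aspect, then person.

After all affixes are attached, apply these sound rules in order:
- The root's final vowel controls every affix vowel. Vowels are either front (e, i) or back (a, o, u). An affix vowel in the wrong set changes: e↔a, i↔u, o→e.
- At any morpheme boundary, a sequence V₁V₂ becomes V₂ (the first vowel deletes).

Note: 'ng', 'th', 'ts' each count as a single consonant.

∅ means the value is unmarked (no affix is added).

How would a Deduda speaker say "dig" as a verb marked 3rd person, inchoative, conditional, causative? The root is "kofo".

uktsanunguthkofo

Attach voice causative uth- → uthkofo.
Attach mood conditional ung- (before vowel 'u') → unguthkofo.
Attach aspect inchoative tsen- → tsenunguthkofo.
Attach person 3rd person uk- → uktsenunguthkofo.
Apply vowel harmony: uktsenunguthkofo → uktsanunguthkofo.
Vowel deletion: no change.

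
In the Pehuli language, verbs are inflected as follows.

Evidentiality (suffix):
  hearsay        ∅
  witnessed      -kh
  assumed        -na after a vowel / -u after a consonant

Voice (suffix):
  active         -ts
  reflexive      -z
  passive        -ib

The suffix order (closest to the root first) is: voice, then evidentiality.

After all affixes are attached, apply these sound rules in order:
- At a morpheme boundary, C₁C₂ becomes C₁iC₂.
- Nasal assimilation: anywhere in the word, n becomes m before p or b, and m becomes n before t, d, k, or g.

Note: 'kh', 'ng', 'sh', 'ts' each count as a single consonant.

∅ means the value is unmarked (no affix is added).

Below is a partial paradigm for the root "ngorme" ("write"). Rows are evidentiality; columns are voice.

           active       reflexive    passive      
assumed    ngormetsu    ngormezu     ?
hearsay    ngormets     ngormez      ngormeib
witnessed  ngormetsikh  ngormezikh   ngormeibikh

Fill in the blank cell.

Attach voice passive -ib → ngormeib.
Attach evidentiality assumed -u (after consonant 'b') → ngormeibu.
Epenthesis: no change.
Nasal assimilation: no change.

ngormeibu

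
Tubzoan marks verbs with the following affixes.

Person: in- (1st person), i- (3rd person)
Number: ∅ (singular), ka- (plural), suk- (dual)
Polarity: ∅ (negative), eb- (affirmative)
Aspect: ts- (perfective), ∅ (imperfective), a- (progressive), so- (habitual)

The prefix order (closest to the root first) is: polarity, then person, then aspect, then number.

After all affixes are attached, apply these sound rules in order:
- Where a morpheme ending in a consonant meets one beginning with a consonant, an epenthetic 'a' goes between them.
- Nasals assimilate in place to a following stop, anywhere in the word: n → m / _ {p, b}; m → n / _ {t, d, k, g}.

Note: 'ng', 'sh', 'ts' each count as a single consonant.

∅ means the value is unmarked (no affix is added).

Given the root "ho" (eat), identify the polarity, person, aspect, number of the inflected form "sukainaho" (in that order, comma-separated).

Segment: suk-a-in-ho.
polarity: ∅ → negative.
person: in- → 1st person.
aspect: a- → progressive.
number: suk- → dual.

negative, 1st person, progressive, dual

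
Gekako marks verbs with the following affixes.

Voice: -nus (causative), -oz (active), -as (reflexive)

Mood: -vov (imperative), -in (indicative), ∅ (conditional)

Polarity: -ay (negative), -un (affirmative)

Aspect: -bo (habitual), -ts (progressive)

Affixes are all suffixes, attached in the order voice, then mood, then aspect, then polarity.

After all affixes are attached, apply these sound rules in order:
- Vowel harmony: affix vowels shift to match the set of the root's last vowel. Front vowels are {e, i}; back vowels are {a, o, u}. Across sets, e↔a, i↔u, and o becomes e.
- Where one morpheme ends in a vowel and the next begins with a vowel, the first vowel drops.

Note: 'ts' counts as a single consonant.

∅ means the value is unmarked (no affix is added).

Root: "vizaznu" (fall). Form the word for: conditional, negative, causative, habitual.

vizaznunusbay

Attach voice causative -nus → vizaznunus.
mood = conditional: zero marking, form stays vizaznunus.
Attach aspect habitual -bo → vizaznunusbo.
Attach polarity negative -ay → vizaznunusboay.
Vowel harmony: no change.
Apply vowel deletion: vizaznunusboay → vizaznunusbay.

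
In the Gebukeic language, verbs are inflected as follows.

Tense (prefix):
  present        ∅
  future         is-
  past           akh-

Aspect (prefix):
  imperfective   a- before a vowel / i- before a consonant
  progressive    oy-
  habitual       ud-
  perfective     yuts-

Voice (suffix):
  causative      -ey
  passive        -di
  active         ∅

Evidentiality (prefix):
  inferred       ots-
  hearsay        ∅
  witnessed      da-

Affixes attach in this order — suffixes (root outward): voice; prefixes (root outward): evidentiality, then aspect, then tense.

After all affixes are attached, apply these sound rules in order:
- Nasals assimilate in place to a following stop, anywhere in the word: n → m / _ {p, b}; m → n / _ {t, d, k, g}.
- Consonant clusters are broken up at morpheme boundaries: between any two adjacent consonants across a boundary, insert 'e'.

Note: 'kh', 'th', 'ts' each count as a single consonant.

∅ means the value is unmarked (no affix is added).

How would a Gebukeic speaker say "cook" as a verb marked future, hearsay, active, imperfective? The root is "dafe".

evidentiality = hearsay: zero marking, form stays dafe.
Attach aspect imperfective i- (before consonant 'd') → idafe.
Attach tense future is- → isidafe.
voice = active: zero marking, form stays isidafe.
Nasal assimilation: no change.
Epenthesis: no change.

isidafe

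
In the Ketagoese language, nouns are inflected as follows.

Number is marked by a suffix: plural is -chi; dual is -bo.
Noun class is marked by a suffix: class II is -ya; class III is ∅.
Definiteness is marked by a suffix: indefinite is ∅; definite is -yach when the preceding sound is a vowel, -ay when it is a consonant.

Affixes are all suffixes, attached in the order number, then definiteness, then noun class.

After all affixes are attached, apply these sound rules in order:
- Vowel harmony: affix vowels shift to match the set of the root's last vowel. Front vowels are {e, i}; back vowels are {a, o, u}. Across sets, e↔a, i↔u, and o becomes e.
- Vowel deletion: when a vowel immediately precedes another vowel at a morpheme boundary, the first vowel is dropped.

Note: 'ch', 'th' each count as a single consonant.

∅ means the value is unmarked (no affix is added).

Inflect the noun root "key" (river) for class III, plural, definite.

keychiyech

Attach number plural -chi → keychi.
Attach definiteness definite -yach (after vowel 'i') → keychiyach.
noun class = class III: zero marking, form stays keychiyach.
Apply vowel harmony: keychiyach → keychiyech.
Vowel deletion: no change.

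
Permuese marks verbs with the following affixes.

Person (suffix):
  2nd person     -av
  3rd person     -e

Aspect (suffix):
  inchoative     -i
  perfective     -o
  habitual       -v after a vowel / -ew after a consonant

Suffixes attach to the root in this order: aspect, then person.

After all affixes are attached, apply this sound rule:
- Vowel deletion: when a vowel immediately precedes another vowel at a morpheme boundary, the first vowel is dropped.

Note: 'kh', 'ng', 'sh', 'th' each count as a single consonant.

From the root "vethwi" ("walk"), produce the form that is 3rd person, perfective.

Attach aspect perfective -o → vethwio.
Attach person 3rd person -e → vethwioe.
Apply vowel deletion: vethwioe → vethwe.

vethwe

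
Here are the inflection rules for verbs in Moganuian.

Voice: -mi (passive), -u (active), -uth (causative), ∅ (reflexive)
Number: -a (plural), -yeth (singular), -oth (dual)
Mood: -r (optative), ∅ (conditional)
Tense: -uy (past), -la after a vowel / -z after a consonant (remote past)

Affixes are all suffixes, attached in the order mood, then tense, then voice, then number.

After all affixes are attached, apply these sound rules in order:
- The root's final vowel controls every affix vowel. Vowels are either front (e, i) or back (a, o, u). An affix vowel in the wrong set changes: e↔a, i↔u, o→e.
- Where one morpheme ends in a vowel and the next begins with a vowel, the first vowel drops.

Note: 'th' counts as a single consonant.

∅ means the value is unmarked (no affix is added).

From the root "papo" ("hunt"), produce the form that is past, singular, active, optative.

paporuyuyath

Attach mood optative -r → papor.
Attach tense past -uy → paporuy.
Attach voice active -u → paporuyu.
Attach number singular -yeth → paporuyuyeth.
Apply vowel harmony: paporuyuyeth → paporuyuyath.
Vowel deletion: no change.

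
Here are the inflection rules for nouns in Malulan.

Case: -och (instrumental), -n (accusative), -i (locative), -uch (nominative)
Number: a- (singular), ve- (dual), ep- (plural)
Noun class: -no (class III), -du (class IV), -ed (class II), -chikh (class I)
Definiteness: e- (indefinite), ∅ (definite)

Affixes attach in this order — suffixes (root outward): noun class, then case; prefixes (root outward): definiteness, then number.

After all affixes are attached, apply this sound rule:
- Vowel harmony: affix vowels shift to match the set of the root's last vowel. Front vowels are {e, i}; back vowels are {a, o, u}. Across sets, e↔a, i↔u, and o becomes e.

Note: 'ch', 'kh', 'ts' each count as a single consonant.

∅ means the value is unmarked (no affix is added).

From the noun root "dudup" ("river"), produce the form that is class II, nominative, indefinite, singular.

Attach definiteness indefinite e- → edudup.
Attach noun class class II -ed → eduduped.
Attach number singular a- → aeduduped.
Attach case nominative -uch → aedudupeduch.
Apply vowel harmony: aedudupeduch → aadudupaduch.

aadudupaduch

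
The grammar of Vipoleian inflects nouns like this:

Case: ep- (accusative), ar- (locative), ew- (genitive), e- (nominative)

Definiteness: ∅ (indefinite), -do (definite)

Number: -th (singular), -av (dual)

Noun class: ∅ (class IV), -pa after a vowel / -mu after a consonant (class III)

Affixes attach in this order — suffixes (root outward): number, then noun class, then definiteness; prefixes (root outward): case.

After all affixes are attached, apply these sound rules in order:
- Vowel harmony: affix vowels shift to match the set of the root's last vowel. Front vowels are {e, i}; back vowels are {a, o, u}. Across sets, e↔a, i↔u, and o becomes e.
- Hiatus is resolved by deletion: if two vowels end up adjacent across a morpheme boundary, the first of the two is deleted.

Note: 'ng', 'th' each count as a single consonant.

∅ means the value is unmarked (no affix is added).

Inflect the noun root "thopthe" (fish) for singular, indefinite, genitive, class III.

ewthopthethmi

Attach number singular -th → thoptheth.
Attach noun class class III -mu (after consonant 'th') → thopthethmu.
Attach case genitive ew- → ewthopthethmu.
definiteness = indefinite: zero marking, form stays ewthopthethmu.
Apply vowel harmony: ewthopthethmu → ewthopthethmi.
Vowel deletion: no change.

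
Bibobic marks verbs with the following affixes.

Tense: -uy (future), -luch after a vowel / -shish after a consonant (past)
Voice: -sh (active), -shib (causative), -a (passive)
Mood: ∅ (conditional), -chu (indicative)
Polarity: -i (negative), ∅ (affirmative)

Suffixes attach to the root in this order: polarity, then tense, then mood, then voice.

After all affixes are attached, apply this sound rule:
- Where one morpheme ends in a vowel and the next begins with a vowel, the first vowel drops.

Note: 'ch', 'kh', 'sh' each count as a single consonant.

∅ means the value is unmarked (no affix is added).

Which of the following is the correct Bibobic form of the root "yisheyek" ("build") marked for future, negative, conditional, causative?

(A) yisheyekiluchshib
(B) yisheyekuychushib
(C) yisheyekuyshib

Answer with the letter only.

Attach polarity negative -i → yisheyeki.
Attach tense future -uy → yisheyekiuy.
mood = conditional: zero marking, form stays yisheyekiuy.
Attach voice causative -shib → yisheyekiuyshib.
Apply vowel deletion: yisheyekiuyshib → yisheyekuyshib.
So the correct form is yisheyekuyshib, option (C).
(A) yisheyekiluchshib is wrong: it uses past instead of future for tense.
(B) yisheyekuychushib is wrong: it uses indicative instead of conditional for mood.

C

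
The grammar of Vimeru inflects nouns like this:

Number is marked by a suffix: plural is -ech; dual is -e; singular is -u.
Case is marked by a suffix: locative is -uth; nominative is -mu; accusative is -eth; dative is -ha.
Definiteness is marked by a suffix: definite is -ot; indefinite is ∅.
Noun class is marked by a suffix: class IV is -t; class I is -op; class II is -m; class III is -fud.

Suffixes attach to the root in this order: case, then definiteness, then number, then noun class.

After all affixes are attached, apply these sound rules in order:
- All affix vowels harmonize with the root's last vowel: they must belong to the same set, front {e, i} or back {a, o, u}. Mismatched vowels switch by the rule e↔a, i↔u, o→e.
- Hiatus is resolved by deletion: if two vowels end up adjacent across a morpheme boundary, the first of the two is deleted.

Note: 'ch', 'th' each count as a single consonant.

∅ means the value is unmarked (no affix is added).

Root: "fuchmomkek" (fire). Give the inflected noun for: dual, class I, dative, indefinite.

fuchmomkekhep

Attach case dative -ha → fuchmomkekha.
definiteness = indefinite: zero marking, form stays fuchmomkekha.
Attach number dual -e → fuchmomkekhae.
Attach noun class class I -op → fuchmomkekhaeop.
Apply vowel harmony: fuchmomkekhaeop → fuchmomkekheeep.
Apply vowel deletion: fuchmomkekheeep → fuchmomkekhep.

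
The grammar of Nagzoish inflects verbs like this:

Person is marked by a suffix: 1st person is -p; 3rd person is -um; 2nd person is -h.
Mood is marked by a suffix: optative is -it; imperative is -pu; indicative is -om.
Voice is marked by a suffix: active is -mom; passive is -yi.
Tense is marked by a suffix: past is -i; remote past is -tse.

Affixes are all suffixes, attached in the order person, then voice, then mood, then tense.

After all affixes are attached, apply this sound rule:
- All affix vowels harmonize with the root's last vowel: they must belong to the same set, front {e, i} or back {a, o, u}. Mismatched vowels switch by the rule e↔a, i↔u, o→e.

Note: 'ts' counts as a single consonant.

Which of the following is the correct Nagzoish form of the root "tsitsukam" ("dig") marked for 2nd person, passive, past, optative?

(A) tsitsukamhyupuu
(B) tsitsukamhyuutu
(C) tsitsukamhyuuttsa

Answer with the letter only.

B

Attach person 2nd person -h → tsitsukamh.
Attach voice passive -yi → tsitsukamhyi.
Attach mood optative -it → tsitsukamhyiit.
Attach tense past -i → tsitsukamhyiiti.
Apply vowel harmony: tsitsukamhyiiti → tsitsukamhyuutu.
So the correct form is tsitsukamhyuutu, option (B).
(C) tsitsukamhyuuttsa is wrong: it uses remote past instead of past for tense.
(A) tsitsukamhyupuu is wrong: it uses imperative instead of optative for mood.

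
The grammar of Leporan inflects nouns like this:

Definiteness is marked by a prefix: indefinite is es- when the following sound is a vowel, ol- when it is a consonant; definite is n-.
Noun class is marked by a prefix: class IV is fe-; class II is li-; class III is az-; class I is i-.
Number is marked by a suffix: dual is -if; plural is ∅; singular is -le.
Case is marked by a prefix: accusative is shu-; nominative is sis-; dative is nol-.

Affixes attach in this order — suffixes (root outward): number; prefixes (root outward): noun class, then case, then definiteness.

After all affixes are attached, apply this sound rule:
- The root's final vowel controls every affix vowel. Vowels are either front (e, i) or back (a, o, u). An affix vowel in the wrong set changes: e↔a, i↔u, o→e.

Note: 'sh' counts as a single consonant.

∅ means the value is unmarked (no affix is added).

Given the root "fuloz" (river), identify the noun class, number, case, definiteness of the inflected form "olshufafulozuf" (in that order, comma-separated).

Segment: ol-shu-fe-fuloz-if.
noun class: fe- → class IV.
number: -if → dual.
case: shu- → accusative.
definiteness: es/ol- → indefinite.

class IV, dual, accusative, indefinite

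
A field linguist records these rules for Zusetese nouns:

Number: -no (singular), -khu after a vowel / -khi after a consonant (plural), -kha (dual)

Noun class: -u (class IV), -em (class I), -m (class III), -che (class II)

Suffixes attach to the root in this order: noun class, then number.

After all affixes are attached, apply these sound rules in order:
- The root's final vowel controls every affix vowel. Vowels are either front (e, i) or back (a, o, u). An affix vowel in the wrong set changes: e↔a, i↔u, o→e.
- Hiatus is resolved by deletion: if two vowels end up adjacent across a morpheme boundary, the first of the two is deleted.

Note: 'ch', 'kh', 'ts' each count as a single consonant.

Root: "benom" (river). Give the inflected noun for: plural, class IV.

benomukhu

Attach noun class class IV -u → benomu.
Attach number plural -khu (after vowel 'u') → benomukhu.
Vowel harmony: no change.
Vowel deletion: no change.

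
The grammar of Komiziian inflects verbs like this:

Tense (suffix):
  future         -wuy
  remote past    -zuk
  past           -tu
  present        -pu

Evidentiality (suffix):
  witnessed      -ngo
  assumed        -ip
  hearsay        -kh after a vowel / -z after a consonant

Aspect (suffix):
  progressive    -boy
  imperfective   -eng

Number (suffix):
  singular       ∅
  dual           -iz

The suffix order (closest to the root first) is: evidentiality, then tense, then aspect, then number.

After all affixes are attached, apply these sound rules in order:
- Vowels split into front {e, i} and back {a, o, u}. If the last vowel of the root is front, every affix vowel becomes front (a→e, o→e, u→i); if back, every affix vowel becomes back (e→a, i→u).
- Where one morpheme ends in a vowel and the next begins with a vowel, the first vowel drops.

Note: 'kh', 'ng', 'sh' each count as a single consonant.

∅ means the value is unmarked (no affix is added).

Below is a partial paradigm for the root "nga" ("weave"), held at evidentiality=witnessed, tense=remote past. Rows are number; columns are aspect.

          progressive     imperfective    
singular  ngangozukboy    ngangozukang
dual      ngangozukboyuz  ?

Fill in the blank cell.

Attach evidentiality witnessed -ngo → ngango.
Attach tense remote past -zuk → ngangozuk.
Attach aspect imperfective -eng → ngangozukeng.
Attach number dual -iz → ngangozukengiz.
Apply vowel harmony: ngangozukengiz → ngangozukanguz.
Vowel deletion: no change.

ngangozukanguz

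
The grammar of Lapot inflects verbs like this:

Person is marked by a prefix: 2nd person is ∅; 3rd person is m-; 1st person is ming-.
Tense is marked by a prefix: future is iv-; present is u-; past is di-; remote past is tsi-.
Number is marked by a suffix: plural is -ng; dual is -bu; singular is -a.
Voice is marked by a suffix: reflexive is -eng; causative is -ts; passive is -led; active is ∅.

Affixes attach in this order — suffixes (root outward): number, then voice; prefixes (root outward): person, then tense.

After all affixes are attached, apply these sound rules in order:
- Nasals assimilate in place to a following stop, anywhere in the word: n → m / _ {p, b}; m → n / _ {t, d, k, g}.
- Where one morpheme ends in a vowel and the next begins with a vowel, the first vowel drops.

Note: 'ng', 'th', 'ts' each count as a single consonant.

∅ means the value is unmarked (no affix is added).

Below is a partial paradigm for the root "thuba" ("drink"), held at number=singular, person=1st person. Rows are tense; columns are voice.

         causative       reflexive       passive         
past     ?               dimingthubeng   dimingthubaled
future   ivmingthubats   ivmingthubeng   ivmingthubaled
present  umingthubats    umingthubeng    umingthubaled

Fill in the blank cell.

dimingthubats

Attach number singular -a → thubaa.
Attach person 1st person ming- → mingthubaa.
Attach tense past di- → dimingthubaa.
Attach voice causative -ts → dimingthubaats.
Nasal assimilation: no change.
Apply vowel deletion: dimingthubaats → dimingthubats.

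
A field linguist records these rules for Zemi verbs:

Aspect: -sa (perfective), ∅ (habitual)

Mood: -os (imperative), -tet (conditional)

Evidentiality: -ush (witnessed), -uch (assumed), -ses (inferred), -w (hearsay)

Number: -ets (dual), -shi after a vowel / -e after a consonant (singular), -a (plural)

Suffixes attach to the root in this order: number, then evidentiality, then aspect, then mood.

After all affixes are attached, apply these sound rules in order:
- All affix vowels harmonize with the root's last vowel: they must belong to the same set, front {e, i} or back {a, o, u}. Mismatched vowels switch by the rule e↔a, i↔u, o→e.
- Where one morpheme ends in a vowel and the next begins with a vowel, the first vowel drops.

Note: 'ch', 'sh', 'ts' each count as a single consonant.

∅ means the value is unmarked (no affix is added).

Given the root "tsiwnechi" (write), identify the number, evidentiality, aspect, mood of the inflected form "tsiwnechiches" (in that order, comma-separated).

plural, assumed, habitual, imperative

Segment: tsiwnechi-a-uch-os.
number: -a → plural.
evidentiality: -uch → assumed.
aspect: ∅ → habitual.
mood: -os → imperative.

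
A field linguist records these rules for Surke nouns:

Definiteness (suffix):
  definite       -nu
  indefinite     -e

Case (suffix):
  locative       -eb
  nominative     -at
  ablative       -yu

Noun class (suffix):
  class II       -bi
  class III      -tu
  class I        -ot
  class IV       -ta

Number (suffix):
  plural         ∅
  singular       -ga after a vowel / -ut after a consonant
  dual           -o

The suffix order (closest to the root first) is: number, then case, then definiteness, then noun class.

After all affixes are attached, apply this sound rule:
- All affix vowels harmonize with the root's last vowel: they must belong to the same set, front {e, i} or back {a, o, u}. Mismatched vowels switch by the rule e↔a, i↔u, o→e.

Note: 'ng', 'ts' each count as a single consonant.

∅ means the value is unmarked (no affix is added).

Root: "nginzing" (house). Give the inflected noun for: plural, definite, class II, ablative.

nginzingyinibi

number = plural: zero marking, form stays nginzing.
Attach case ablative -yu → nginzingyu.
Attach definiteness definite -nu → nginzingyunu.
Attach noun class class II -bi → nginzingyunubi.
Apply vowel harmony: nginzingyunubi → nginzingyinibi.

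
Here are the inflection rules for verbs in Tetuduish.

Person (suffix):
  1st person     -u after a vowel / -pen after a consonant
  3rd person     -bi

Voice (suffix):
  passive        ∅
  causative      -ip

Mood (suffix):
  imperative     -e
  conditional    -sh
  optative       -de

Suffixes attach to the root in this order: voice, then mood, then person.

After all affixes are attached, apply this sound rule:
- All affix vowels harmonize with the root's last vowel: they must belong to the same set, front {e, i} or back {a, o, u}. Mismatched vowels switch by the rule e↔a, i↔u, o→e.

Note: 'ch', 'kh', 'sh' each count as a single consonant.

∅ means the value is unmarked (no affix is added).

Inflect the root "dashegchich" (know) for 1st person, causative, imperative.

dashegchichipei

Attach voice causative -ip → dashegchichip.
Attach mood imperative -e → dashegchichipe.
Attach person 1st person -u (after vowel 'e') → dashegchichipeu.
Apply vowel harmony: dashegchichipeu → dashegchichipei.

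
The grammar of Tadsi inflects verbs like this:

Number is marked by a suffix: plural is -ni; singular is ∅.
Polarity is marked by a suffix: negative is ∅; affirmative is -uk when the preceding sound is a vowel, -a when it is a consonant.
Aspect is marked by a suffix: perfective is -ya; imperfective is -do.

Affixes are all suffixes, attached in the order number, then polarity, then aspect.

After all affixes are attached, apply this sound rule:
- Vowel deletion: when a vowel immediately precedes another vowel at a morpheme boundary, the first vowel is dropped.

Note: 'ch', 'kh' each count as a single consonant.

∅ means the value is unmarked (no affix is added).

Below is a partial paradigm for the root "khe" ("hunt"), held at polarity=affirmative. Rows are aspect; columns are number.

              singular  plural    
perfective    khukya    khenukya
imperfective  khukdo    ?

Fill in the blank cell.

khenukdo

Attach number plural -ni → kheni.
Attach polarity affirmative -uk (after vowel 'i') → kheniuk.
Attach aspect imperfective -do → kheniukdo.
Apply vowel deletion: kheniukdo → khenukdo.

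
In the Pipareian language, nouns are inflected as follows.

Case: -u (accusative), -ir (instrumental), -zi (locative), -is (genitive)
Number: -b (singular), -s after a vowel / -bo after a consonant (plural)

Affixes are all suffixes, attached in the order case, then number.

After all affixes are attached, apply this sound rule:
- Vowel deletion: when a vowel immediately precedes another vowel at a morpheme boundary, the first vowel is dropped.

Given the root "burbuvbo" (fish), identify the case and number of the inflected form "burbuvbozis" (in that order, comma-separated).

locative, plural

Segment: burbuvbo-zi-s.
case: -zi → locative.
number: -s/bo → plural.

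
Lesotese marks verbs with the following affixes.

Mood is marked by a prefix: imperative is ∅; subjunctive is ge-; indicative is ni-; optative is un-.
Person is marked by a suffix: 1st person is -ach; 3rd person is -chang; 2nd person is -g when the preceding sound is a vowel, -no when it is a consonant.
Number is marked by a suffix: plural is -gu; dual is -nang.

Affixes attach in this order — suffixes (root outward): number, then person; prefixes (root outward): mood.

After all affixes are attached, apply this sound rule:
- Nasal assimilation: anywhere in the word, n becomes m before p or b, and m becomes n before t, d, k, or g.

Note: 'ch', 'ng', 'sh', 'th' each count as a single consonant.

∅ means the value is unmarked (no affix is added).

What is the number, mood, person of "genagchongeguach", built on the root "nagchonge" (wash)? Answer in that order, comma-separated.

plural, subjunctive, 1st person

Segment: ge-nagchonge-gu-ach.
number: -gu → plural.
mood: ge- → subjunctive.
person: -ach → 1st person.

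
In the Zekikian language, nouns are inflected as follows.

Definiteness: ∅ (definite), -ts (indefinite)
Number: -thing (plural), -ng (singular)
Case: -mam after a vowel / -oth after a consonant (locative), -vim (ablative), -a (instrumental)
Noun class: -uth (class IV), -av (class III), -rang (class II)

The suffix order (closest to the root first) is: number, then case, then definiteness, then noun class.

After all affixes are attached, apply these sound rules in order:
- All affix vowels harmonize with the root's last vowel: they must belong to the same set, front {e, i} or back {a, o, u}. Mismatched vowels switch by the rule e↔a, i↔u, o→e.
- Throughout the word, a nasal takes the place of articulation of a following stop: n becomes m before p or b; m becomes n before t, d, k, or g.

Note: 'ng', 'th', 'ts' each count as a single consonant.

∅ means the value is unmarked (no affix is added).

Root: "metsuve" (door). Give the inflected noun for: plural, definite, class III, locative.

Attach number plural -thing → metsuvething.
Attach case locative -oth (after consonant 'ng') → metsuvethingoth.
definiteness = definite: zero marking, form stays metsuvethingoth.
Attach noun class class III -av → metsuvethingothav.
Apply vowel harmony: metsuvethingothav → metsuvethingethev.
Nasal assimilation: no change.

metsuvethingethev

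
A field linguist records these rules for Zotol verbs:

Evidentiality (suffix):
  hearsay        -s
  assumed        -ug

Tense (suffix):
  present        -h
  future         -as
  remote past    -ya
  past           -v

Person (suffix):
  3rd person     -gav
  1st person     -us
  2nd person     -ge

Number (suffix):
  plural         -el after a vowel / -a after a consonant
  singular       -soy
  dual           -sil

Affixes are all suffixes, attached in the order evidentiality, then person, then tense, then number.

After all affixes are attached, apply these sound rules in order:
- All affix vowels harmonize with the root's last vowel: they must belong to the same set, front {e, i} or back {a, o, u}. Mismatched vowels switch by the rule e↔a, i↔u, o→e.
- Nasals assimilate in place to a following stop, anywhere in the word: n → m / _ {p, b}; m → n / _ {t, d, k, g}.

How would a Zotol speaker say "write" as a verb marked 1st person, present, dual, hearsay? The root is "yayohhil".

Attach evidentiality hearsay -s → yayohhils.
Attach person 1st person -us → yayohhilsus.
Attach tense present -h → yayohhilsush.
Attach number dual -sil → yayohhilsushsil.
Apply vowel harmony: yayohhilsushsil → yayohhilsishsil.
Nasal assimilation: no change.

yayohhilsishsil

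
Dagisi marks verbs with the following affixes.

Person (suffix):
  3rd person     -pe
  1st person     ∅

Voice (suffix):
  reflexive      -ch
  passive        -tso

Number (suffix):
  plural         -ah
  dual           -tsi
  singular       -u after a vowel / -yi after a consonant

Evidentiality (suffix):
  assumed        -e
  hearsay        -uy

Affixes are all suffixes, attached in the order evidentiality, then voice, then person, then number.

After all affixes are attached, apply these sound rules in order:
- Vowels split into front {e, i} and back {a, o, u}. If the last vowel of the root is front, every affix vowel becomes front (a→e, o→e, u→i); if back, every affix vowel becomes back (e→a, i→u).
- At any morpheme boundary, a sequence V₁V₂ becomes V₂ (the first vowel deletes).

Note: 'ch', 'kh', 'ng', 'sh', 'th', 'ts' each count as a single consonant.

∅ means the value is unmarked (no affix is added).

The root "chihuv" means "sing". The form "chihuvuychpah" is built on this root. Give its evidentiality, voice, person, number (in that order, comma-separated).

hearsay, reflexive, 3rd person, plural

Segment: chihuv-uy-ch-pe-ah.
evidentiality: -uy → hearsay.
voice: -ch → reflexive.
person: -pe → 3rd person.
number: -ah → plural.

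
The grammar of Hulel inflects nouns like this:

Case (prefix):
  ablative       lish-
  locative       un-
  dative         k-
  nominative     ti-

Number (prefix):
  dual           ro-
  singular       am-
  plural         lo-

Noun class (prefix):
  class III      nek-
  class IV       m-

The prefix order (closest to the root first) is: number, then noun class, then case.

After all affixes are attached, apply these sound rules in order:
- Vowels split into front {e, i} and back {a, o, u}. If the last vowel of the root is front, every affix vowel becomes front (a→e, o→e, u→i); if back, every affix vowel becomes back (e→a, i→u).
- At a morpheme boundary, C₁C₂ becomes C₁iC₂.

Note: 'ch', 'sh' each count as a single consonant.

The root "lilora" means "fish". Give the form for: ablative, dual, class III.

Attach number dual ro- → rolilora.
Attach noun class class III nek- → nekrolilora.
Attach case ablative lish- → lishnekrolilora.
Apply vowel harmony: lishnekrolilora → lushnakrolilora.
Apply epenthesis: lushnakrolilora → lushinakirolilora.

lushinakirolilora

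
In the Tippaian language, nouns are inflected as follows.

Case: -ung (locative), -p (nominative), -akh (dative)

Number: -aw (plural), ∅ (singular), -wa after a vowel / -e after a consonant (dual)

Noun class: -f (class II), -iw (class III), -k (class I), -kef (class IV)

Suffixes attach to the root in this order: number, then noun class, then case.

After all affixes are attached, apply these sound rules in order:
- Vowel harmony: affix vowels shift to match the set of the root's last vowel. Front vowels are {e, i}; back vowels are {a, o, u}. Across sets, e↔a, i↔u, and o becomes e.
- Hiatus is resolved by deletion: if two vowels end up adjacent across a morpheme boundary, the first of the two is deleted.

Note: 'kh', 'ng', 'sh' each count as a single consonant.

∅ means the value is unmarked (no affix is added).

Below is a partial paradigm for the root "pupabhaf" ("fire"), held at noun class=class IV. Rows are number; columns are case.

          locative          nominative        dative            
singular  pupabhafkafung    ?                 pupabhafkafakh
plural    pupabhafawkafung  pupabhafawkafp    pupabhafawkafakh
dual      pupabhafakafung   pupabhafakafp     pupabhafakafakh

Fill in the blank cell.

number = singular: zero marking, form stays pupabhaf.
Attach noun class class IV -kef → pupabhafkef.
Attach case nominative -p → pupabhafkefp.
Apply vowel harmony: pupabhafkefp → pupabhafkafp.
Vowel deletion: no change.

pupabhafkafp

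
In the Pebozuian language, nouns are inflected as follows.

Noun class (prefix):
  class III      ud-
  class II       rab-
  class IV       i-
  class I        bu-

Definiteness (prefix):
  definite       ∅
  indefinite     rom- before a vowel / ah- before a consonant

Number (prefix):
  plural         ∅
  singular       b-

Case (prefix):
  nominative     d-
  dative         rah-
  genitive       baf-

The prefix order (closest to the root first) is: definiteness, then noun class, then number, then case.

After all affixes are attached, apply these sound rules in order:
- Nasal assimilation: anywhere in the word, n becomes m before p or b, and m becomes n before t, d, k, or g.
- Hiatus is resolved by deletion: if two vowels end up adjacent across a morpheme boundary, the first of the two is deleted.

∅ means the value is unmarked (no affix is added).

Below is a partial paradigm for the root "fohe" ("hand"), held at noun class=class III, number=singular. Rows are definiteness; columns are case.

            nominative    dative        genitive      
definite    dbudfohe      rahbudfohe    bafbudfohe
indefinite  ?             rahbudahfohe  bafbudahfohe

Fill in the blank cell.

Attach definiteness indefinite ah- (before consonant 'f') → ahfohe.
Attach noun class class III ud- → udahfohe.
Attach number singular b- → budahfohe.
Attach case nominative d- → dbudahfohe.
Nasal assimilation: no change.
Vowel deletion: no change.

dbudahfohe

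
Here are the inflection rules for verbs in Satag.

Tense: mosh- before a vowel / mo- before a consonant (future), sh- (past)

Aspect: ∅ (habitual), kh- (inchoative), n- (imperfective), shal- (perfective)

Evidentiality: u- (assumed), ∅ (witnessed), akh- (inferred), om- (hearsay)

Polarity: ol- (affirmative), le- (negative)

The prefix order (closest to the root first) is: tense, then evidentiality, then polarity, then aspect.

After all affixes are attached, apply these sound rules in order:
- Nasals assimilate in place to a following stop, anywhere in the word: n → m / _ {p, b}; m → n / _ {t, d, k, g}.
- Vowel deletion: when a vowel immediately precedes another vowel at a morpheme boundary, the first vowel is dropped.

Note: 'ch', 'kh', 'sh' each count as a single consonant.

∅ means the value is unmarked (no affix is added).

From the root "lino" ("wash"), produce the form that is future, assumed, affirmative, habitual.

olumolino

Attach tense future mo- (before consonant 'l') → molino.
Attach evidentiality assumed u- → umolino.
Attach polarity affirmative ol- → olumolino.
aspect = habitual: zero marking, form stays olumolino.
Nasal assimilation: no change.
Vowel deletion: no change.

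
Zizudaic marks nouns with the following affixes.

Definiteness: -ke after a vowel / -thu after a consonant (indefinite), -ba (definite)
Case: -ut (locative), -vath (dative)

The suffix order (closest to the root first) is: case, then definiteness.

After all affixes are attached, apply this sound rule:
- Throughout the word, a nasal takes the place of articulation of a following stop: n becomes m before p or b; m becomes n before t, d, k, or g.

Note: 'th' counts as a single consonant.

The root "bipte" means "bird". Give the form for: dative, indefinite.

biptevaththu

Attach case dative -vath → biptevath.
Attach definiteness indefinite -thu (after consonant 'th') → biptevaththu.
Nasal assimilation: no change.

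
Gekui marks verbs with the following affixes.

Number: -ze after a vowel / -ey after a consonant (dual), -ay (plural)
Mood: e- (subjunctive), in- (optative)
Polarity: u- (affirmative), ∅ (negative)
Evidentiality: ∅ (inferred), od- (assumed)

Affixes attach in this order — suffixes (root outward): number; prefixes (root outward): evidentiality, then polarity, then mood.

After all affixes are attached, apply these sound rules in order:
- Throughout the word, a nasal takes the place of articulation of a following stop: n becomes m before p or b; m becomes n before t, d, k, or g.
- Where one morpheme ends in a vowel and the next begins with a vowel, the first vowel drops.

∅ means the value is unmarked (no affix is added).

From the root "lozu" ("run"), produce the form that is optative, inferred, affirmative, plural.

inulozay

evidentiality = inferred: zero marking, form stays lozu.
Attach number plural -ay → lozuay.
Attach polarity affirmative u- → ulozuay.
Attach mood optative in- → inulozuay.
Nasal assimilation: no change.
Apply vowel deletion: inulozuay → inulozay.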